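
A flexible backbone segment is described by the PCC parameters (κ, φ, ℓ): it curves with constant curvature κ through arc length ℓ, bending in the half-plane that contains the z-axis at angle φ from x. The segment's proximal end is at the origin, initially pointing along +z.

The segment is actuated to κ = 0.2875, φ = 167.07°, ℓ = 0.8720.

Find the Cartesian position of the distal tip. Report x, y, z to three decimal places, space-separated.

-0.106 0.024 0.863

θ = κ·ℓ = 0.2875 × 0.8720 = 0.25070 rad
ρ = (1 − cos θ)/κ = (1 − 0.96874)/0.2875 = 0.10873
z = sin θ / κ = 0.24808/0.2875 = 0.86289
x = ρ cos φ = 0.10873 × cos(167.07°) = -0.10598
y = ρ sin φ = 0.10873 × sin(167.07°) = 0.02433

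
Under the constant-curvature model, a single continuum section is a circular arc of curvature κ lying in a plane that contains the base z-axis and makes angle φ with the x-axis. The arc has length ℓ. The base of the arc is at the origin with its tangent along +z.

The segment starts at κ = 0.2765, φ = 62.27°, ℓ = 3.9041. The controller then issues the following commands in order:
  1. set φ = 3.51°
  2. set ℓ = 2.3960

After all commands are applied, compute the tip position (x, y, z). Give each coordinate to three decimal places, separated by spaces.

0.764 0.047 2.225

initial: κ=0.2765, φ=62.27°, ℓ=3.9041
cmd 1: set φ=3.51° → (κ,φ,ℓ)=(0.2765,3.51°,3.9041) → tip=(1.9068,0.1170,3.1888)
cmd 2: set ℓ=2.3960 → (κ,φ,ℓ)=(0.2765,3.51°,2.3960) → tip=(0.7636,0.0468,2.2245)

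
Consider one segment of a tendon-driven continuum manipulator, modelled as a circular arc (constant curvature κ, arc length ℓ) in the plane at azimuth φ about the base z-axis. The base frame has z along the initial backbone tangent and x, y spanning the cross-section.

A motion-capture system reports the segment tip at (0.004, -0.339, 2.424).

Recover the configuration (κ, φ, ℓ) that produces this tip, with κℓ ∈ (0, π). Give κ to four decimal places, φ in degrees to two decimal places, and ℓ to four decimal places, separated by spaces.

ρ = √(x²+y²) = √(0.004² + -0.339²) = 0.33902
φ = atan2(y, x) mod 360° = atan2(-0.339, 0.004) = 270.6760°
|p|² = ρ² + z² = 0.33902² + 2.424² = 5.99071
κ = 2ρ / |p|² = 2×0.33902 / 5.99071 = 0.11318
θ = 2·atan2(ρ, z) = 2·atan2(0.33902, 2.424) = 0.27792 rad
ℓ = θ/κ = 0.27792/0.11318 = 2.45549

0.1132 270.68 2.4555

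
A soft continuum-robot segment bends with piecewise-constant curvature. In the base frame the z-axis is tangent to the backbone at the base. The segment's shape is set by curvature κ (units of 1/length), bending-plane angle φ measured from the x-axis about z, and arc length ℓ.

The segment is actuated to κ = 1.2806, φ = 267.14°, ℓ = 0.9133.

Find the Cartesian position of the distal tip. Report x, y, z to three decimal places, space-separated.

-0.024 -0.475 0.719

θ = κ·ℓ = 1.2806 × 0.9133 = 1.16957 rad
ρ = (1 − cos θ)/κ = (1 − 0.39055)/1.2806 = 0.47591
z = sin θ / κ = 0.92058/1.2806 = 0.71887
x = ρ cos φ = 0.47591 × cos(267.14°) = -0.02375
y = ρ sin φ = 0.47591 × sin(267.14°) = -0.47532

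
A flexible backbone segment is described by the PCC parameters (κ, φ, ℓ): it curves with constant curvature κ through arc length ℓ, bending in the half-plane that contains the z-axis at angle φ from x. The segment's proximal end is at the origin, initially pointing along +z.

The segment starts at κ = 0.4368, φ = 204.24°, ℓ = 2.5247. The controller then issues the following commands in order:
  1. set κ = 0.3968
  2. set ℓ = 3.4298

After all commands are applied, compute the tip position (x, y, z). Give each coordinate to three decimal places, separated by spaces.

-1.819 -0.819 2.465

initial: κ=0.4368, φ=204.24°, ℓ=2.5247
cmd 1: set κ=0.3968 → (κ,φ,ℓ)=(0.3968,204.24°,2.5247) → tip=(-1.0599,-0.4772,2.1231)
cmd 2: set ℓ=3.4298 → (κ,φ,ℓ)=(0.3968,204.24°,3.4298) → tip=(-1.8193,-0.8191,2.4649)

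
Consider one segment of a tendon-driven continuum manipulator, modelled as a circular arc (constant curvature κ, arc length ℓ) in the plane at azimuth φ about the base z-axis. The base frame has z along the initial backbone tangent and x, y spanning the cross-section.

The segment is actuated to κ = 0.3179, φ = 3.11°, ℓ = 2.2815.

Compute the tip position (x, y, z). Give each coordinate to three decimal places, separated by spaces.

θ = κ·ℓ = 0.3179 × 2.2815 = 0.72529 rad
ρ = (1 − cos θ)/κ = (1 − 0.74831)/0.3179 = 0.79173
z = sin θ / κ = 0.66335/0.3179 = 2.08667
x = ρ cos φ = 0.79173 × cos(3.11°) = 0.79057
y = ρ sin φ = 0.79173 × sin(3.11°) = 0.04295

0.791 0.043 2.087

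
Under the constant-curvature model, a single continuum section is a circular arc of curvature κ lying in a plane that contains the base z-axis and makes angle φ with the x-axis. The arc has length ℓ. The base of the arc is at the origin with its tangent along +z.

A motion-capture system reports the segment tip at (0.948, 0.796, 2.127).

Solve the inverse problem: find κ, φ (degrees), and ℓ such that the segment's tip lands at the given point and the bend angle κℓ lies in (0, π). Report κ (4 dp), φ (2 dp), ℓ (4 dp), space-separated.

ρ = √(x²+y²) = √(0.948² + 0.796²) = 1.23787
φ = atan2(y, x) mod 360° = atan2(0.796, 0.948) = 40.0189°
|p|² = ρ² + z² = 1.23787² + 2.127² = 6.05645
κ = 2ρ / |p|² = 2×1.23787 / 6.05645 = 0.40878
θ = 2·atan2(ρ, z) = 2·atan2(1.23787, 2.127) = 1.05413 rad
ℓ = θ/κ = 1.05413/0.40878 = 2.57873

0.4088 40.02 2.5787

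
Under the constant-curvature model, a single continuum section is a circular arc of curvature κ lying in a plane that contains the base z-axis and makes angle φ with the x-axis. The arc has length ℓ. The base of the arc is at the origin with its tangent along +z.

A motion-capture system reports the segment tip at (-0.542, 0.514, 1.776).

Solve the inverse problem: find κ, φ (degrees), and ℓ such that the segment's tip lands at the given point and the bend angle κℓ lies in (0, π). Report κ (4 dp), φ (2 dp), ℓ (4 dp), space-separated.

ρ = √(x²+y²) = √(-0.542² + 0.514²) = 0.74697
φ = atan2(y, x) mod 360° = atan2(0.514, -0.542) = 136.5189°
|p|² = ρ² + z² = 0.74697² + 1.776² = 3.71214
κ = 2ρ / |p|² = 2×0.74697 / 3.71214 = 0.40245
θ = 2·atan2(ρ, z) = 2·atan2(0.74697, 1.776) = 0.79626 rad
ℓ = θ/κ = 0.79626/0.40245 = 1.97855

0.4024 136.52 1.9785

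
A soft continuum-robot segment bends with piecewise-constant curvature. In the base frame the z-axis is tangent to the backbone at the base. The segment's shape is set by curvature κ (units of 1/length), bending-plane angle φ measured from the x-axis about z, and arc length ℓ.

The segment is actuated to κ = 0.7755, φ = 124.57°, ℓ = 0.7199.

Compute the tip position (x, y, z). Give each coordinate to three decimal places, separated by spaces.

θ = κ·ℓ = 0.7755 × 0.7199 = 0.55828 rad
ρ = (1 − cos θ)/κ = (1 − 0.84817)/0.7755 = 0.19579
z = sin θ / κ = 0.52973/0.7755 = 0.68308
x = ρ cos φ = 0.19579 × cos(124.57°) = -0.11109
y = ρ sin φ = 0.19579 × sin(124.57°) = 0.16122

-0.111 0.161 0.683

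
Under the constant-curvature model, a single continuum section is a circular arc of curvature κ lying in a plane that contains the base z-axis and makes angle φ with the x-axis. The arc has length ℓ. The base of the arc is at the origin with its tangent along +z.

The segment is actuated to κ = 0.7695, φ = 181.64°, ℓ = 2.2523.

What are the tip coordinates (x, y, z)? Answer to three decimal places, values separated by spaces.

θ = κ·ℓ = 0.7695 × 2.2523 = 1.73314 rad
ρ = (1 − cos θ)/κ = (1 − -0.16164)/0.7695 = 1.50960
z = sin θ / κ = 0.98685/0.7695 = 1.28246
x = ρ cos φ = 1.50960 × cos(181.64°) = -1.50898
y = ρ sin φ = 1.50960 × sin(181.64°) = -0.04320

-1.509 -0.043 1.282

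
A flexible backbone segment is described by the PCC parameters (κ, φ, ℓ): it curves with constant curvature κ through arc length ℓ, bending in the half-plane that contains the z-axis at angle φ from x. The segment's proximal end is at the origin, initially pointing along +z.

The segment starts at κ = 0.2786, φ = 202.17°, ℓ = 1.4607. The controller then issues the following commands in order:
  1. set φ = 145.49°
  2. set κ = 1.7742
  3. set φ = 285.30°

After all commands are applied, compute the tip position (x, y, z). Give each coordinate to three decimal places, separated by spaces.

initial: κ=0.2786, φ=202.17°, ℓ=1.4607
cmd 1: set φ=145.49° → (κ,φ,ℓ)=(0.2786,145.49°,1.4607) → tip=(-0.2416,0.1661,1.4207)
cmd 2: set κ=1.7742 → (κ,φ,ℓ)=(1.7742,145.49°,1.4607) → tip=(-0.8604,0.5916,0.2946)
cmd 3: set φ=285.30° → (κ,φ,ℓ)=(1.7742,285.30°,1.4607) → tip=(0.2755,-1.0071,0.2946)

0.276 -1.007 0.295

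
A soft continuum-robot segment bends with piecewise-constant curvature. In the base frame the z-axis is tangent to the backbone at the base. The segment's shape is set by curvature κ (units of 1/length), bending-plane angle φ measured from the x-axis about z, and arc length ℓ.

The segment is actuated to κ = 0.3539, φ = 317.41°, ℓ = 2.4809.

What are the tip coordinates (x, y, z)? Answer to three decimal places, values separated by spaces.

θ = κ·ℓ = 0.3539 × 2.4809 = 0.87799 rad
ρ = (1 − cos θ)/κ = (1 − 0.63870)/0.3539 = 1.02091
z = sin θ / κ = 0.76946/0.3539 = 2.17422
x = ρ cos φ = 1.02091 × cos(317.41°) = 0.75161
y = ρ sin φ = 1.02091 × sin(317.41°) = -0.69090

0.752 -0.691 2.174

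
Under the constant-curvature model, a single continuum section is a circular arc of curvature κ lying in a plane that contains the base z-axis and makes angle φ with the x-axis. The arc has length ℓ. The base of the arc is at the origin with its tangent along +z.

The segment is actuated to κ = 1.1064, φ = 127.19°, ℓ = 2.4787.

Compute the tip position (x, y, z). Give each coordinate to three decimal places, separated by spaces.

-1.050 1.383 0.351

θ = κ·ℓ = 1.1064 × 2.4787 = 2.74243 rad
ρ = (1 − cos θ)/κ = (1 − -0.92139)/1.1064 = 1.73661
z = sin θ / κ = 0.38864/1.1064 = 0.35127
x = ρ cos φ = 1.73661 × cos(127.19°) = -1.04971
y = ρ sin φ = 1.73661 × sin(127.19°) = 1.38345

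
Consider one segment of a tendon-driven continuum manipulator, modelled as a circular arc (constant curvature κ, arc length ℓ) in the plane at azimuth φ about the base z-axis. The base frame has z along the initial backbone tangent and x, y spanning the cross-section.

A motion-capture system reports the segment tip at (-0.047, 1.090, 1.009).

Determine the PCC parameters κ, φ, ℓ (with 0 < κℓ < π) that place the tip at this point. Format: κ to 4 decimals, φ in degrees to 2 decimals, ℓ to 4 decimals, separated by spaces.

0.9881 92.47 1.6688

ρ = √(x²+y²) = √(-0.047² + 1.090²) = 1.09101
φ = atan2(y, x) mod 360° = atan2(1.090, -0.047) = 92.4690°
|p|² = ρ² + z² = 1.09101² + 1.009² = 2.20839
κ = 2ρ / |p|² = 2×1.09101 / 2.20839 = 0.98806
θ = 2·atan2(ρ, z) = 2·atan2(1.09101, 1.009) = 1.64886 rad
ℓ = θ/κ = 1.64886/0.98806 = 1.66879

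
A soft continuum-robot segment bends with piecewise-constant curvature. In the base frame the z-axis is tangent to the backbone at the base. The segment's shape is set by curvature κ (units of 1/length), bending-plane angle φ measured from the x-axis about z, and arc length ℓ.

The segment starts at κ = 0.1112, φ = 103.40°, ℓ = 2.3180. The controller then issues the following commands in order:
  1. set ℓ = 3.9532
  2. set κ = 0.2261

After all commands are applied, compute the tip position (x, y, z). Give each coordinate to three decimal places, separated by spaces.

initial: κ=0.1112, φ=103.40°, ℓ=2.3180
cmd 1: set ℓ=3.9532 → (κ,φ,ℓ)=(0.1112,103.40°,3.9532) → tip=(-0.1981,0.8317,3.8271)
cmd 2: set κ=0.2261 → (κ,φ,ℓ)=(0.2261,103.40°,3.9532) → tip=(-0.3829,1.6072,3.4475)

-0.383 1.607 3.447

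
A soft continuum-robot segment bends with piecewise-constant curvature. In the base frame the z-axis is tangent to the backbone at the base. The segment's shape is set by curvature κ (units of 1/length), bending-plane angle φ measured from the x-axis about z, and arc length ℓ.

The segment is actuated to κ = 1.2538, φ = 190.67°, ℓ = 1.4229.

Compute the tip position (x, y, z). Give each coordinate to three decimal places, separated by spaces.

θ = κ·ℓ = 1.2538 × 1.4229 = 1.78403 rad
ρ = (1 − cos θ)/κ = (1 − -0.21162)/1.2538 = 0.96636
z = sin θ / κ = 0.97735/1.2538 = 0.77951
x = ρ cos φ = 0.96636 × cos(190.67°) = -0.94965
y = ρ sin φ = 0.96636 × sin(190.67°) = -0.17892

-0.950 -0.179 0.780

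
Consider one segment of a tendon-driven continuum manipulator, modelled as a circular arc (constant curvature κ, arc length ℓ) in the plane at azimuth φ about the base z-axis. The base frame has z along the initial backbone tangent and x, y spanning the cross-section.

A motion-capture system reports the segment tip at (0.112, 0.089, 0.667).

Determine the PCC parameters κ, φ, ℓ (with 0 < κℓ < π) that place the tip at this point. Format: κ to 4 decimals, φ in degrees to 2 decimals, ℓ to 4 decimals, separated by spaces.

0.6148 38.47 0.6873

ρ = √(x²+y²) = √(0.112² + 0.089²) = 0.14306
φ = atan2(y, x) mod 360° = atan2(0.089, 0.112) = 38.4722°
|p|² = ρ² + z² = 0.14306² + 0.667² = 0.46535
κ = 2ρ / |p|² = 2×0.14306 / 0.46535 = 0.61483
θ = 2·atan2(ρ, z) = 2·atan2(0.14306, 0.667) = 0.42255 rad
ℓ = θ/κ = 0.42255/0.61483 = 0.68727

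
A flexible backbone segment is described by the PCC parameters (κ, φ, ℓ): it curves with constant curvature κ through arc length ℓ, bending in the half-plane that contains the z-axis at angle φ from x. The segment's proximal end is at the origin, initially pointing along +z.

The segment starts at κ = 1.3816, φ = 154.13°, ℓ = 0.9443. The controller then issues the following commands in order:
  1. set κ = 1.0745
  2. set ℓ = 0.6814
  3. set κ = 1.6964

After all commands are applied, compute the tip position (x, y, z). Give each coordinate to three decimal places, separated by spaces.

initial: κ=1.3816, φ=154.13°, ℓ=0.9443
cmd 1: set κ=1.0745 → (κ,φ,ℓ)=(1.0745,154.13°,0.9443) → tip=(-0.3953,0.1917,0.7904)
cmd 2: set ℓ=0.6814 → (κ,φ,ℓ)=(1.0745,154.13°,0.6814) → tip=(-0.2146,0.1041,0.6221)
cmd 3: set κ=1.6964 → (κ,φ,ℓ)=(1.6964,154.13°,0.6814) → tip=(-0.3166,0.1535,0.5395)

-0.317 0.154 0.539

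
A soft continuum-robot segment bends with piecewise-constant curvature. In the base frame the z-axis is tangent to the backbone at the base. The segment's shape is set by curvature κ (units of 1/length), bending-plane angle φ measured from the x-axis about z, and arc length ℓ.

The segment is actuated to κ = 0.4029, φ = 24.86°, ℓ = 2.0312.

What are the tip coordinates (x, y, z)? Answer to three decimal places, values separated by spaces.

0.713 0.330 1.812

θ = κ·ℓ = 0.4029 × 2.0312 = 0.81837 rad
ρ = (1 − cos θ)/κ = (1 − 0.68341)/0.4029 = 0.78577
z = sin θ / κ = 0.73003/0.4029 = 1.81195
x = ρ cos φ = 0.78577 × cos(24.86°) = 0.71296
y = ρ sin φ = 0.78577 × sin(24.86°) = 0.33034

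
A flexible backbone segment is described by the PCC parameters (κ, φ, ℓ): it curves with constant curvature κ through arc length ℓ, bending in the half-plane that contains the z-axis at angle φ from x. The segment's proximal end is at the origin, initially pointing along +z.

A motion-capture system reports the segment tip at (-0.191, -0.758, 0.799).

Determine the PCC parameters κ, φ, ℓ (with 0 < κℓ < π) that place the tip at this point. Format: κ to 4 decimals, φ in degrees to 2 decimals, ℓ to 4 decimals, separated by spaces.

ρ = √(x²+y²) = √(-0.191² + -0.758²) = 0.78169
φ = atan2(y, x) mod 360° = atan2(-0.758, -0.191) = 255.8571°
|p|² = ρ² + z² = 0.78169² + 0.799² = 1.24945
κ = 2ρ / |p|² = 2×0.78169 / 1.24945 = 1.25126
θ = 2·atan2(ρ, z) = 2·atan2(0.78169, 0.799) = 1.54890 rad
ℓ = θ/κ = 1.54890/1.25126 = 1.23787

1.2513 255.86 1.2379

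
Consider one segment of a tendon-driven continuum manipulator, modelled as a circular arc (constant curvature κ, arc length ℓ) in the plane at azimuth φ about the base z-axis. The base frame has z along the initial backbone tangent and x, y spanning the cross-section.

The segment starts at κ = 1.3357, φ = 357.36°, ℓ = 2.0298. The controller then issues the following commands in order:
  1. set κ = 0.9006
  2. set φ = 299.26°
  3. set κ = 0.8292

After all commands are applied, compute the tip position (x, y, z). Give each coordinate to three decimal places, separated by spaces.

0.656 -1.170 1.198

initial: κ=1.3357, φ=357.36°, ℓ=2.0298
cmd 1: set κ=0.9006 → (κ,φ,ℓ)=(0.9006,357.36°,2.0298) → tip=(1.3914,-0.0642,1.0738)
cmd 2: set φ=299.26° → (κ,φ,ℓ)=(0.9006,299.26°,2.0298) → tip=(0.6808,-1.2151,1.0738)
cmd 3: set κ=0.8292 → (κ,φ,ℓ)=(0.8292,299.26°,2.0298) → tip=(0.6555,-1.1700,1.1984)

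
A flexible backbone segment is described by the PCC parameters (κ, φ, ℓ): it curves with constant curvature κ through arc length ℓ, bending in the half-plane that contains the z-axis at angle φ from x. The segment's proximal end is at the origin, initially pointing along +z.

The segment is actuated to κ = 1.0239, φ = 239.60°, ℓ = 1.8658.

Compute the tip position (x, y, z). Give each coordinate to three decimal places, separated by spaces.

θ = κ·ℓ = 1.0239 × 1.8658 = 1.91039 rad
ρ = (1 − cos θ)/κ = (1 − -0.33311)/1.0239 = 1.30199
z = sin θ / κ = 0.94289/1.0239 = 0.92088
x = ρ cos φ = 1.30199 × cos(239.60°) = -0.65885
y = ρ sin φ = 1.30199 × sin(239.60°) = -1.12298

-0.659 -1.123 0.921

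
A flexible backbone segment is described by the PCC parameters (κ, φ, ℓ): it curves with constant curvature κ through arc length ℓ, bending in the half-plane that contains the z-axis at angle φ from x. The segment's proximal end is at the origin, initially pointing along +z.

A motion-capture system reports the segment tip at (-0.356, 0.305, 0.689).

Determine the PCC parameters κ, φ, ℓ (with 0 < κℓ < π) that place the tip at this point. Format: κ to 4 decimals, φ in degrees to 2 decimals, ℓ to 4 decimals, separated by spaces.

ρ = √(x²+y²) = √(-0.356² + 0.305²) = 0.46879
φ = atan2(y, x) mod 360° = atan2(0.305, -0.356) = 139.4120°
|p|² = ρ² + z² = 0.46879² + 0.689² = 0.69448
κ = 2ρ / |p|² = 2×0.46879 / 0.69448 = 1.35003
θ = 2·atan2(ρ, z) = 2·atan2(0.46879, 0.689) = 1.19488 rad
ℓ = θ/κ = 1.19488/1.35003 = 0.88508

1.3500 139.41 0.8851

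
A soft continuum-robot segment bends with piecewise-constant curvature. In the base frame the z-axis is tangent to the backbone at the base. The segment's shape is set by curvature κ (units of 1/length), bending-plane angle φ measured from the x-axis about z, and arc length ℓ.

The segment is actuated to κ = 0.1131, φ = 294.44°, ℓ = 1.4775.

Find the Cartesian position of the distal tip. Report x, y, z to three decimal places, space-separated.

0.051 -0.112 1.471

θ = κ·ℓ = 0.1131 × 1.4775 = 0.16711 rad
ρ = (1 − cos θ)/κ = (1 − 0.98607)/0.1131 = 0.12316
z = sin θ / κ = 0.16633/0.1131 = 1.47063
x = ρ cos φ = 0.12316 × cos(294.44°) = 0.05096
y = ρ sin φ = 0.12316 × sin(294.44°) = -0.11213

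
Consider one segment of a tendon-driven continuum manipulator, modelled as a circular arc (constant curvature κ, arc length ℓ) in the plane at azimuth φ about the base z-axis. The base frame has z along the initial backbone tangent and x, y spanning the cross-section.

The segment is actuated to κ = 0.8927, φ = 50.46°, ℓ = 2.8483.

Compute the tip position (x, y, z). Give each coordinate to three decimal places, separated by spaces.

θ = κ·ℓ = 0.8927 × 2.8483 = 2.54268 rad
ρ = (1 − cos θ)/κ = (1 − -0.82595)/0.8927 = 2.04542
z = sin θ / κ = 0.56375/0.8927 = 0.63151
x = ρ cos φ = 2.04542 × cos(50.46°) = 1.30215
y = ρ sin φ = 2.04542 × sin(50.46°) = 1.57739

1.302 1.577 0.632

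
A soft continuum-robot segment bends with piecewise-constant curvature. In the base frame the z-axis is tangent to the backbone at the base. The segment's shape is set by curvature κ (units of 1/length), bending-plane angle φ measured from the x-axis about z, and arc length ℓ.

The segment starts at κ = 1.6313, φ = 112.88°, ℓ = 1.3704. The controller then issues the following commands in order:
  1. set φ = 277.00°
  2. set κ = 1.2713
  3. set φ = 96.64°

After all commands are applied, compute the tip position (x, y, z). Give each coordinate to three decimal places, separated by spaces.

-0.106 0.915 0.775

initial: κ=1.6313, φ=112.88°, ℓ=1.3704
cmd 1: set φ=277.00° → (κ,φ,ℓ)=(1.6313,277.00°,1.3704) → tip=(0.1208,-0.9838,0.4825)
cmd 2: set κ=1.2713 → (κ,φ,ℓ)=(1.2713,277.00°,1.3704) → tip=(0.1122,-0.9139,0.7751)
cmd 3: set φ=96.64° → (κ,φ,ℓ)=(1.2713,96.64°,1.3704) → tip=(-0.1065,0.9146,0.7751)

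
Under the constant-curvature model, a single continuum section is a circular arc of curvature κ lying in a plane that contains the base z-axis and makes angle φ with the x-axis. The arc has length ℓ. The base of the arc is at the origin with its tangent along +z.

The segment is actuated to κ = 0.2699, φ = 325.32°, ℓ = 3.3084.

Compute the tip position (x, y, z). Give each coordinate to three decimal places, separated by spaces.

1.136 -0.786 2.886

θ = κ·ℓ = 0.2699 × 3.3084 = 0.89294 rad
ρ = (1 − cos θ)/κ = (1 − 0.62713)/0.2699 = 1.38152
z = sin θ / κ = 0.77892/0.2699 = 2.88595
x = ρ cos φ = 1.38152 × cos(325.32°) = 1.13609
y = ρ sin φ = 1.38152 × sin(325.32°) = -0.78608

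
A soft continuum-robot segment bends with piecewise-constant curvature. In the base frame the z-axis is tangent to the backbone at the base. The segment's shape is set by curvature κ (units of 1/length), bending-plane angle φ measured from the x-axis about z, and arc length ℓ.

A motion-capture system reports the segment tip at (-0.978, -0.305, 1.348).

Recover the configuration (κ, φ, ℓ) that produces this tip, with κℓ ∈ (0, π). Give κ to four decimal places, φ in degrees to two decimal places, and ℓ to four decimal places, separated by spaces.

ρ = √(x²+y²) = √(-0.978² + -0.305²) = 1.02446
φ = atan2(y, x) mod 360° = atan2(-0.305, -0.978) = 197.3207°
|p|² = ρ² + z² = 1.02446² + 1.348² = 2.86661
κ = 2ρ / |p|² = 2×1.02446 / 2.86661 = 0.71475
θ = 2·atan2(ρ, z) = 2·atan2(1.02446, 1.348) = 1.29972 rad
ℓ = θ/κ = 1.29972/0.71475 = 1.81842

0.7147 197.32 1.8184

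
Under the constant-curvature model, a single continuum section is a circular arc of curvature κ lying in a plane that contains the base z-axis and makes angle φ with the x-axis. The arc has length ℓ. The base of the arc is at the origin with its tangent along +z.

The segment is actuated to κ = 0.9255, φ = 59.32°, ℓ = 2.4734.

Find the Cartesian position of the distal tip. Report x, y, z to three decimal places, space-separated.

θ = κ·ℓ = 0.9255 × 2.4734 = 2.28913 rad
ρ = (1 − cos θ)/κ = (1 − -0.65813)/0.9255 = 1.79161
z = sin θ / κ = 0.75290/0.9255 = 0.81351
x = ρ cos φ = 1.79161 × cos(59.32°) = 0.91415
y = ρ sin φ = 1.79161 × sin(59.32°) = 1.54084

0.914 1.541 0.814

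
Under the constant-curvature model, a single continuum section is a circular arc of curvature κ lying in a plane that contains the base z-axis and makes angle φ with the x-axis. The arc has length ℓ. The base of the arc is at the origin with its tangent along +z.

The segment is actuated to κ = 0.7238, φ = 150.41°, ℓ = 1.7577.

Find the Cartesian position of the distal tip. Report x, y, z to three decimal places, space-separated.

θ = κ·ℓ = 0.7238 × 1.7577 = 1.27222 rad
ρ = (1 − cos θ)/κ = (1 − 0.29416)/0.7238 = 0.97519
z = sin θ / κ = 0.95576/0.7238 = 1.32047
x = ρ cos φ = 0.97519 × cos(150.41°) = -0.84801
y = ρ sin φ = 0.97519 × sin(150.41°) = 0.48154

-0.848 0.482 1.320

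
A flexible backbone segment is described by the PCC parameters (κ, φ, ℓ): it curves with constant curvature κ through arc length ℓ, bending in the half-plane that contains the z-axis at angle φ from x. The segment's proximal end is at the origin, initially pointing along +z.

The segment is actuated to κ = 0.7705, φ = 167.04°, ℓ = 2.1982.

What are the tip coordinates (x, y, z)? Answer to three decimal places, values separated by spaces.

-1.420 0.327 1.288

θ = κ·ℓ = 0.7705 × 2.1982 = 1.69371 rad
ρ = (1 − cos θ)/κ = (1 − -0.12261)/0.7705 = 1.45699
z = sin θ / κ = 0.99246/0.7705 = 1.28807
x = ρ cos φ = 1.45699 × cos(167.04°) = -1.41987
y = ρ sin φ = 1.45699 × sin(167.04°) = 0.32676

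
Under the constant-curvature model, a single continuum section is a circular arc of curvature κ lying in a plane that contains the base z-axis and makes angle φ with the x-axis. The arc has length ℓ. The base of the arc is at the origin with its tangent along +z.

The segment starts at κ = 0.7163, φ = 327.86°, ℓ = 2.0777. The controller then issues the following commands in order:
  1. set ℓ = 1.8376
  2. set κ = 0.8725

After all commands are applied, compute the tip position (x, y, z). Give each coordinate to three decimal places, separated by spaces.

initial: κ=0.7163, φ=327.86°, ℓ=2.0777
cmd 1: set ℓ=1.8376 → (κ,φ,ℓ)=(0.7163,327.86°,1.8376) → tip=(0.8845,-0.5557,1.3511)
cmd 2: set κ=0.8725 → (κ,φ,ℓ)=(0.8725,327.86°,1.8376) → tip=(1.0020,-0.6295,1.1455)

1.002 -0.630 1.146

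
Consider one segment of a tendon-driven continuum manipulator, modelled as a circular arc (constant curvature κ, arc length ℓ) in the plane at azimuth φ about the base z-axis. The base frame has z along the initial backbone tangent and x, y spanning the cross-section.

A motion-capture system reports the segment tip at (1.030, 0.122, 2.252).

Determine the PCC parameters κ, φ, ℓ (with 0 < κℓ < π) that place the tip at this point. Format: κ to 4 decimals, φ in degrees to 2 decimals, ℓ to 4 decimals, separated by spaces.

0.3374 6.76 2.5581

ρ = √(x²+y²) = √(1.030² + 0.122²) = 1.03720
φ = atan2(y, x) mod 360° = atan2(0.122, 1.030) = 6.7550°
|p|² = ρ² + z² = 1.03720² + 2.252² = 6.14729
κ = 2ρ / |p|² = 2×1.03720 / 6.14729 = 0.33745
θ = 2·atan2(ρ, z) = 2·atan2(1.03720, 2.252) = 0.86322 rad
ℓ = θ/κ = 0.86322/0.33745 = 2.55806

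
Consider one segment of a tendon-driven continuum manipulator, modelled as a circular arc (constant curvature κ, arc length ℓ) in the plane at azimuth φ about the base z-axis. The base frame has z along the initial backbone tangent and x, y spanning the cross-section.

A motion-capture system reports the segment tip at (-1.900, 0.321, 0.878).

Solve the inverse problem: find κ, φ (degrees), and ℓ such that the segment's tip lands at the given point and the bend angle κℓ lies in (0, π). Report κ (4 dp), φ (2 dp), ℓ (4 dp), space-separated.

ρ = √(x²+y²) = √(-1.900² + 0.321²) = 1.92693
φ = atan2(y, x) mod 360° = atan2(0.321, -1.900) = 170.4106°
|p|² = ρ² + z² = 1.92693² + 0.878² = 4.48392
κ = 2ρ / |p|² = 2×1.92693 / 4.48392 = 0.85948
θ = 2·atan2(ρ, z) = 2·atan2(1.92693, 0.878) = 2.28651 rad
ℓ = θ/κ = 2.28651/0.85948 = 2.66034

0.8595 170.41 2.6603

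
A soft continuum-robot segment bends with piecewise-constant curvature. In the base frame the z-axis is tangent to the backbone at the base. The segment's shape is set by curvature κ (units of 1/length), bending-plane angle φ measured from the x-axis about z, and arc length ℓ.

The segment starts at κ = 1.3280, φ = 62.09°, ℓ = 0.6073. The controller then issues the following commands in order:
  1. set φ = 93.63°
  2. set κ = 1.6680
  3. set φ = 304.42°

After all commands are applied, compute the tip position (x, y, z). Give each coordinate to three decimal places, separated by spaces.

0.159 -0.233 0.509

initial: κ=1.3280, φ=62.09°, ℓ=0.6073
cmd 1: set φ=93.63° → (κ,φ,ℓ)=(1.3280,93.63°,0.6073) → tip=(-0.0147,0.2314,0.5436)
cmd 2: set κ=1.6680 → (κ,φ,ℓ)=(1.6680,93.63°,0.6073) → tip=(-0.0179,0.2816,0.5086)
cmd 3: set φ=304.42° → (κ,φ,ℓ)=(1.6680,304.42°,0.6073) → tip=(0.1595,-0.2328,0.5086)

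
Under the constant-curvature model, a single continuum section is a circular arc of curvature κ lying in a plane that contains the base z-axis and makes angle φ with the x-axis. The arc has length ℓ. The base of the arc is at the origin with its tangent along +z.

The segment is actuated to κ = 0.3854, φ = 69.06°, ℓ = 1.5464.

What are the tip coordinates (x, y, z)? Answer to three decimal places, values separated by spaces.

θ = κ·ℓ = 0.3854 × 1.5464 = 0.59598 rad
ρ = (1 − cos θ)/κ = (1 − 0.82760)/0.3854 = 0.44733
z = sin θ / κ = 0.56132/0.3854 = 1.45647
x = ρ cos φ = 0.44733 × cos(69.06°) = 0.15987
y = ρ sin φ = 0.44733 × sin(69.06°) = 0.41779

0.160 0.418 1.456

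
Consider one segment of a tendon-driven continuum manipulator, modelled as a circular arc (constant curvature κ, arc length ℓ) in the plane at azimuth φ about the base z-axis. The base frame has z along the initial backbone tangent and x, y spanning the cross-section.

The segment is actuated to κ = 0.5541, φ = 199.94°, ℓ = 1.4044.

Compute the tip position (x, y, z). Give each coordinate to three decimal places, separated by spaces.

-0.488 -0.177 1.267

θ = κ·ℓ = 0.5541 × 1.4044 = 0.77818 rad
ρ = (1 − cos θ)/κ = (1 − 0.71219)/0.5541 = 0.51941
z = sin θ / κ = 0.70198/0.5541 = 1.26689
x = ρ cos φ = 0.51941 × cos(199.94°) = -0.48827
y = ρ sin φ = 0.51941 × sin(199.94°) = -0.17714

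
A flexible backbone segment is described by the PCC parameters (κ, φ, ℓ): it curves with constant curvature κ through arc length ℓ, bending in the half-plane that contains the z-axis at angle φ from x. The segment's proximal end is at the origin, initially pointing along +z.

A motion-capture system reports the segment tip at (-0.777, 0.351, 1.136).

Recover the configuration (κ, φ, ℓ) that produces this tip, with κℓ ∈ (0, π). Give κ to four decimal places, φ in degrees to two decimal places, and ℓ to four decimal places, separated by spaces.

0.8452 155.69 1.5235

ρ = √(x²+y²) = √(-0.777² + 0.351²) = 0.85260
φ = atan2(y, x) mod 360° = atan2(0.351, -0.777) = 155.6895°
|p|² = ρ² + z² = 0.85260² + 1.136² = 2.01743
κ = 2ρ / |p|² = 2×0.85260 / 2.01743 = 0.84524
θ = 2·atan2(ρ, z) = 2·atan2(0.85260, 1.136) = 1.28768 rad
ℓ = θ/κ = 1.28768/0.84524 = 1.52345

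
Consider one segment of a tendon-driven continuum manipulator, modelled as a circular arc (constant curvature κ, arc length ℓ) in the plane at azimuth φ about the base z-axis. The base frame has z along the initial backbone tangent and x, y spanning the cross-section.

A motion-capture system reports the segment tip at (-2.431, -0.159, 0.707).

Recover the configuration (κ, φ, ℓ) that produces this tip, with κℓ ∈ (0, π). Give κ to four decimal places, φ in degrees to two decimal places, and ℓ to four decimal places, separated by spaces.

ρ = √(x²+y²) = √(-2.431² + -0.159²) = 2.43619
φ = atan2(y, x) mod 360° = atan2(-0.159, -2.431) = 183.7421°
|p|² = ρ² + z² = 2.43619² + 0.707² = 6.43489
κ = 2ρ / |p|² = 2×2.43619 / 6.43489 = 0.75718
θ = 2·atan2(ρ, z) = 2·atan2(2.43619, 0.707) = 2.57670 rad
ℓ = θ/κ = 2.57670/0.75718 = 3.40300

0.7572 183.74 3.4030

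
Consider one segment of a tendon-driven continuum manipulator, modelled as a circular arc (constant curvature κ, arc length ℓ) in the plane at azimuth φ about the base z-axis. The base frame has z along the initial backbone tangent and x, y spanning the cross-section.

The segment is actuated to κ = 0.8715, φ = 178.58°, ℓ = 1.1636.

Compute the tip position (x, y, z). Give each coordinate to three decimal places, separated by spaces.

θ = κ·ℓ = 0.8715 × 1.1636 = 1.01408 rad
ρ = (1 − cos θ)/κ = (1 − 0.52840)/0.8715 = 0.54113
z = sin θ / κ = 0.84899/0.8715 = 0.97417
x = ρ cos φ = 0.54113 × cos(178.58°) = -0.54097
y = ρ sin φ = 0.54113 × sin(178.58°) = 0.01341

-0.541 0.013 0.974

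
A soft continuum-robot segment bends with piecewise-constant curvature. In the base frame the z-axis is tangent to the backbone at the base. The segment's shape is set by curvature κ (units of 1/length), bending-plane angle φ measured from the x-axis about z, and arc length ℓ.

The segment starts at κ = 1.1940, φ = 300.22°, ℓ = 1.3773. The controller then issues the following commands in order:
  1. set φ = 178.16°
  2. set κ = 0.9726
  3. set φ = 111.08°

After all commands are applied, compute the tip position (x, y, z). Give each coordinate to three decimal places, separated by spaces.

initial: κ=1.1940, φ=300.22°, ℓ=1.3773
cmd 1: set φ=178.16° → (κ,φ,ℓ)=(1.1940,178.16°,1.3773) → tip=(-0.8987,0.0289,0.8352)
cmd 2: set κ=0.9726 → (κ,φ,ℓ)=(0.9726,178.16°,1.3773) → tip=(-0.7921,0.0254,1.0008)
cmd 3: set φ=111.08° → (κ,φ,ℓ)=(0.9726,111.08°,1.3773) → tip=(-0.2851,0.7395,1.0008)

-0.285 0.739 1.001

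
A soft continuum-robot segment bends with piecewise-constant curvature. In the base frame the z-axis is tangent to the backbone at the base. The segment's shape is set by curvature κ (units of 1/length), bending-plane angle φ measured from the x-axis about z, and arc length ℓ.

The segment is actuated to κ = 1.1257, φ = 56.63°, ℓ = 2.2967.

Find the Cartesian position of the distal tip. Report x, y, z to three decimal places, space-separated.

0.904 1.372 0.469

θ = κ·ℓ = 1.1257 × 2.2967 = 2.58540 rad
ρ = (1 − cos θ)/κ = (1 − -0.84927)/1.1257 = 1.64277
z = sin θ / κ = 0.52796/1.1257 = 0.46901
x = ρ cos φ = 1.64277 × cos(56.63°) = 0.90360
y = ρ sin φ = 1.64277 × sin(56.63°) = 1.37194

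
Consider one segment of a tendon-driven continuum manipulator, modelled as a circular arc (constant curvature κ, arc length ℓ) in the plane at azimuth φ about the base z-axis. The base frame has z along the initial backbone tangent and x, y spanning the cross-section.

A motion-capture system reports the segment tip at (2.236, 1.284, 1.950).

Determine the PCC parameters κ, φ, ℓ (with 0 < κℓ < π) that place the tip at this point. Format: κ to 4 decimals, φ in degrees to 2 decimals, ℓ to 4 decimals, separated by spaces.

ρ = √(x²+y²) = √(2.236² + 1.284²) = 2.57844
φ = atan2(y, x) mod 360° = atan2(1.284, 2.236) = 29.8662°
|p|² = ρ² + z² = 2.57844² + 1.950² = 10.45085
κ = 2ρ / |p|² = 2×2.57844 / 10.45085 = 0.49344
θ = 2·atan2(ρ, z) = 2·atan2(2.57844, 1.950) = 1.84659 rad
ℓ = θ/κ = 1.84659/0.49344 = 3.74227

0.4934 29.87 3.7423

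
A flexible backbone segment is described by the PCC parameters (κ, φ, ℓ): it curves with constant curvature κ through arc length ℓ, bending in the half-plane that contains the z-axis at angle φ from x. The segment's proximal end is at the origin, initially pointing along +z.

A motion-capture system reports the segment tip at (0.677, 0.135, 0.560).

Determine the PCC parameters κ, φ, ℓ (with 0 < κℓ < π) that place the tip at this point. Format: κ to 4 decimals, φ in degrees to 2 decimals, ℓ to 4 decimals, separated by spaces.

ρ = √(x²+y²) = √(0.677² + 0.135²) = 0.69033
φ = atan2(y, x) mod 360° = atan2(0.135, 0.677) = 11.2774°
|p|² = ρ² + z² = 0.69033² + 0.560² = 0.79015
κ = 2ρ / |p|² = 2×0.69033 / 0.79015 = 1.74733
θ = 2·atan2(ρ, z) = 2·atan2(0.69033, 0.560) = 1.77852 rad
ℓ = θ/κ = 1.77852/1.74733 = 1.01785

1.7473 11.28 1.0179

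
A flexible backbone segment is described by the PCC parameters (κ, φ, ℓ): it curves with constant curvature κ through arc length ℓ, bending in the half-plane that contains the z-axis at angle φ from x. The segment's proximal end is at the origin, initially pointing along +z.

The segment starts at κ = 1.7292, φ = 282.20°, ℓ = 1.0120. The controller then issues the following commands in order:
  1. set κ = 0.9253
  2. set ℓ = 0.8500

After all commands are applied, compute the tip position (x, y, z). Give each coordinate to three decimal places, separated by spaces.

initial: κ=1.7292, φ=282.20°, ℓ=1.0120
cmd 1: set κ=0.9253 → (κ,φ,ℓ)=(0.9253,282.20°,1.0120) → tip=(0.0930,-0.4303,0.8705)
cmd 2: set ℓ=0.8500 → (κ,φ,ℓ)=(0.9253,282.20°,0.8500) → tip=(0.0671,-0.3102,0.7650)

0.067 -0.310 0.765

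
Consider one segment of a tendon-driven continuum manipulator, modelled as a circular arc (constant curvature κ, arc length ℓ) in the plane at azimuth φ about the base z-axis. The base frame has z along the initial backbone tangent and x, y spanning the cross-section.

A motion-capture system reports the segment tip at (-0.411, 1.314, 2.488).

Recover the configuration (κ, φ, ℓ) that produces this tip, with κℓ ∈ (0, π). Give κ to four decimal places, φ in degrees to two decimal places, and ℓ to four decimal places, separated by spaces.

0.3405 107.37 2.9683

ρ = √(x²+y²) = √(-0.411² + 1.314²) = 1.37678
φ = atan2(y, x) mod 360° = atan2(1.314, -0.411) = 107.3689°
|p|² = ρ² + z² = 1.37678² + 2.488² = 8.08566
κ = 2ρ / |p|² = 2×1.37678 / 8.08566 = 0.34055
θ = 2·atan2(ρ, z) = 2·atan2(1.37678, 2.488) = 1.01085 rad
ℓ = θ/κ = 1.01085/0.34055 = 2.96830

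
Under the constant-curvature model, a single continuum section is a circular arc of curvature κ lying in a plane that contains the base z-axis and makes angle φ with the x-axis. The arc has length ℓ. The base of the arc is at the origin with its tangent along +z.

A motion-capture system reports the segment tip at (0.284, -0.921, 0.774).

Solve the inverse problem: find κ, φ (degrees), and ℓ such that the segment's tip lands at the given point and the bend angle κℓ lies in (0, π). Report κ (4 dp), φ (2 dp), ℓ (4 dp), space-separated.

ρ = √(x²+y²) = √(0.284² + -0.921²) = 0.96379
φ = atan2(y, x) mod 360° = atan2(-0.921, 0.284) = 287.1377°
|p|² = ρ² + z² = 0.96379² + 0.774² = 1.52797
κ = 2ρ / |p|² = 2×0.96379 / 1.52797 = 1.26153
θ = 2·atan2(ρ, z) = 2·atan2(0.96379, 0.774) = 1.78836 rad
ℓ = θ/κ = 1.78836/1.26153 = 1.41761

1.2615 287.14 1.4176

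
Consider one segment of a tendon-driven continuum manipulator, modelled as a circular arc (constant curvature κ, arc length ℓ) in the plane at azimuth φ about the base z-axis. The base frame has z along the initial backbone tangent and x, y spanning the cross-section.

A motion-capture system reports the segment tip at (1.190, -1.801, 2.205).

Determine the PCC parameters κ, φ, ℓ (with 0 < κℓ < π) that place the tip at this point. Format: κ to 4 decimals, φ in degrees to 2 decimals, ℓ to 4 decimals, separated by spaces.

0.4534 303.45 3.4175

ρ = √(x²+y²) = √(1.190² + -1.801²) = 2.15863
φ = atan2(y, x) mod 360° = atan2(-1.801, 1.190) = 303.4545°
|p|² = ρ² + z² = 2.15863² + 2.205² = 9.52173
κ = 2ρ / |p|² = 2×2.15863 / 9.52173 = 0.45341
θ = 2·atan2(ρ, z) = 2·atan2(2.15863, 2.205) = 1.54955 rad
ℓ = θ/κ = 1.54955/0.45341 = 3.41752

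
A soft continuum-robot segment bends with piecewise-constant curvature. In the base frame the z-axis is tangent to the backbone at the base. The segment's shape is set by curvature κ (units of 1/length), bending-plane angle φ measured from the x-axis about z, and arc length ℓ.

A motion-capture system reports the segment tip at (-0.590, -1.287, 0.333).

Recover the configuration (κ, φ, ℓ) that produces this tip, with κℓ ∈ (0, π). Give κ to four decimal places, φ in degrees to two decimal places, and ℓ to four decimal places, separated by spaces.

ρ = √(x²+y²) = √(-0.590² + -1.287²) = 1.41579
φ = atan2(y, x) mod 360° = atan2(-1.287, -0.590) = 245.3718°
|p|² = ρ² + z² = 1.41579² + 0.333² = 2.11536
κ = 2ρ / |p|² = 2×1.41579 / 2.11536 = 1.33858
θ = 2·atan2(ρ, z) = 2·atan2(1.41579, 0.333) = 2.67958 rad
ℓ = θ/κ = 2.67958/1.33858 = 2.00180

1.3386 245.37 2.0018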